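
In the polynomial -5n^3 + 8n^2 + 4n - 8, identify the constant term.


Read off the constant term: -8


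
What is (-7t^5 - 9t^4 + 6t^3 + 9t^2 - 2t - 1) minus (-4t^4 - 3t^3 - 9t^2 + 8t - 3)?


Distribute the minus sign:
  (-7t^5 - 9t^4 + 6t^3 + 9t^2 - 2t - 1)
- (-4t^4 - 3t^3 - 9t^2 + 8t - 3)
Negate second polynomial: 4t^4 + 3t^3 + 9t^2 - 8t + 3
Add: -7t^5 - 5t^4 + 9t^3 + 18t^2 - 10t + 2


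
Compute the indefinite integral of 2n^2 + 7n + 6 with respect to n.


Reverse power rule on each term:
  ∫ 2n^2 dn = (2/3)n^3
  ∫ 7n dn = (7/2)n^2
  ∫ 6 dn = 6n
F(n) = (2/3)n^3 + (7/2)n^2 + 6n + C


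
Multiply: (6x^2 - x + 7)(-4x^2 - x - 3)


Distribute each term of the first polynomial:
  (6x^2)(-4x^2 - x - 3) = -24x^4 - 6x^3 - 18x^2
  (-x)(-4x^2 - x - 3) = 4x^3 + x^2 + 3x
  (7)(-4x^2 - x - 3) = -28x^2 - 7x - 21
Sum: -24x^4 - 2x^3 - 45x^2 - 4x - 21


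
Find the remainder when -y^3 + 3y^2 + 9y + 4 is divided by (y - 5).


By the Remainder Theorem, the remainder equals p(5):
  -1*(5)^3 = -125
  3*(5)^2 = 75
  9*(5)^1 = 45
  constant: 4
Sum: -125 + 75 + 45 + 4 = -1


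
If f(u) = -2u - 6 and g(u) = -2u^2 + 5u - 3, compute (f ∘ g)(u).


Substitute g(u) into f:
f(g(u)) = -2*(-2u^2 + 5u - 3) + (-6)
Expand and combine: 4u^2 - 10u


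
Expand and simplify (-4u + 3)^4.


Expand (-4u + 3)^4 by repeated multiplication:
  (-4u + 3)^2 = 16u^2 - 24u + 9
  (-4u + 3)^3 = -64u^3 + 144u^2 - 108u + 27
= 256u^4 - 768u^3 + 864u^2 - 432u + 81


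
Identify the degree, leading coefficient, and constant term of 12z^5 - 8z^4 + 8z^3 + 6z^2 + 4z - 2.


Highest power of z is 5, with coefficient 12. Constant term is -2.
Degree = 5, leading coefficient = 12, constant term = -2


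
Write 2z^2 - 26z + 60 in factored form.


Roots satisfy r1 + r2 = -b/a = 13 and r1*r2 = c/a = 30.
So r1 = 3, r2 = 10.
2z^2 - 26z + 60 = 2(z - r1)(z - r2) = 2(z - 3)(z - 10)


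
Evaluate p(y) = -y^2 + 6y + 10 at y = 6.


Using direct substitution:
  -1 * (6)^2 = -36
  6 * (6)^1 = 36
  constant: 10
Sum = -36 + 36 + 10 = 10


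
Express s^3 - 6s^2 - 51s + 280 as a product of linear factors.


Try integer roots (divisors of 280). s=-7: p(-7)=0.
Divide out (s + 7): quotient is s^2 - 13s + 40.
Factor the quadratic: (s - 5)(s - 8)
Result: (s + 7)(s - 5)(s - 8)


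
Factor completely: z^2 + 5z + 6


Roots satisfy r1 + r2 = -b/a = -5 and r1*r2 = c/a = 6.
So r1 = -3, r2 = -2.
z^2 + 5z + 6 = (z - r1)(z - r2) = (z + 3)(z + 2)


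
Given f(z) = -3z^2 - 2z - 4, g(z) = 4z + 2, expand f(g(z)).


Substitute g(z) into f:
f(g(z)) = -3*(4z + 2)^2 + (-2)*(4z + 2) + (-4)
(4z + 2)^2 = 16z^2 + 16z + 4
Expand and combine: -48z^2 - 56z - 20


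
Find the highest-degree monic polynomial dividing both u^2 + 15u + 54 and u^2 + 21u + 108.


Factor each:
  u^2 + 15u + 54 = (u + 9)(u + 6)
  u^2 + 21u + 108 = (u + 9)(u + 12)
Common monic factor: u + 9


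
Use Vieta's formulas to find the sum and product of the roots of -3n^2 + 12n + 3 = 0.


For an^2+bn+c=0: sum = -b/a, product = c/a.
a=-3, b=12, c=3
Sum = -(12)/-3 = 4
Product = (3)/-3 = -1


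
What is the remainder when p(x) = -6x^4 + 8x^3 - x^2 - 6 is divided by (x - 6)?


By the Remainder Theorem, the remainder equals p(6):
  -6*(6)^4 = -7776
  8*(6)^3 = 1728
  -1*(6)^2 = -36
  0*(6)^1 = 0
  constant: -6
Sum: -7776 + 1728 - 36 + 0 - 6 = -6090


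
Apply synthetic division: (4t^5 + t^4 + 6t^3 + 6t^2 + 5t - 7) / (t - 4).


Synthetic division with c = 4. Coefficients: 4, 1, 6, 6, 5, -7
Bring down 4.
  4 * 4 = 16; 16 + 1 = 17
  17 * 4 = 68; 68 + 6 = 74
  74 * 4 = 296; 296 + 6 = 302
  302 * 4 = 1208; 1208 + 5 = 1213
  1213 * 4 = 4852; 4852 - 7 = 4845
Quotient: 4t^4 + 17t^3 + 74t^2 + 302t + 1213, Remainder: 4845


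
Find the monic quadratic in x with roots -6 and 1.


p(x) = (x + 6)(x - 1)
Expand: x^2 + 5x - 6


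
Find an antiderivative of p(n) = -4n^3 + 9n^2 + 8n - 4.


Reverse power rule on each term:
  ∫ -4n^3 dn = -n^4
  ∫ 9n^2 dn = 3n^3
  ∫ 8n dn = 4n^2
  ∫ -4 dn = -4n
F(n) = -n^4 + 3n^3 + 4n^2 - 4n + C


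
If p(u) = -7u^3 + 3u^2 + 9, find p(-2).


Using direct substitution:
  -7 * (-2)^3 = 56
  3 * (-2)^2 = 12
  0 * (-2)^1 = 0
  constant: 9
Sum = 56 + 12 + 0 + 9 = 77


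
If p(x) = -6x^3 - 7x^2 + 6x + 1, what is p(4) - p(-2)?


p(4) = -471
p(-2) = 9
p(4) - p(-2) = -471 - 9 = -480


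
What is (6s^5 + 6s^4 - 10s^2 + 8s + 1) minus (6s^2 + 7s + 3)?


Distribute the minus sign:
  (6s^5 + 6s^4 - 10s^2 + 8s + 1)
- (6s^2 + 7s + 3)
Negate second polynomial: -6s^2 - 7s - 3
Add: 6s^5 + 6s^4 - 16s^2 + s - 2


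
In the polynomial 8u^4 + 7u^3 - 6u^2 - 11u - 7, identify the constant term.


Read off the constant term: -7


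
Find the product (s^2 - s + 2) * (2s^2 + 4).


Distribute each term of the first polynomial:
  (s^2)(2s^2 + 4) = 2s^4 + 4s^2
  (-s)(2s^2 + 4) = -2s^3 - 4s
  (2)(2s^2 + 4) = 4s^2 + 8
Sum: 2s^4 - 2s^3 + 8s^2 - 4s + 8


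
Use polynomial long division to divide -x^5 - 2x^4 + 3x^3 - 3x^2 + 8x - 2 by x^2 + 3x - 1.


(-x^5 - 2x^4 + 3x^3 - 3x^2 + 8x - 2) / (x^2 + 3x - 1)
Step 1: -x^3 * (x^2 + 3x - 1) = -x^5 - 3x^4 + x^3; subtract.
Step 2: x^2 * (x^2 + 3x - 1) = x^4 + 3x^3 - x^2; subtract.
Step 3: -x * (x^2 + 3x - 1) = -x^3 - 3x^2 + x; subtract.
Step 4: 1 * (x^2 + 3x - 1) = x^2 + 3x - 1; subtract.
Quotient: -x^3 + x^2 - x + 1, Remainder: 4x - 1


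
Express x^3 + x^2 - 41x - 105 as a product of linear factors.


Try integer roots (divisors of -105). x=7: p(7)=0.
Divide out (x - 7): quotient is x^2 + 8x + 15.
Factor the quadratic: (x + 5)(x + 3)
Result: (x - 7)(x + 5)(x + 3)


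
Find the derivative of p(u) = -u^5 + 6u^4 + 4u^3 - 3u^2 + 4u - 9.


Apply the power rule term by term:
  d/du(-u^5) = -5u^4
  d/du(6u^4) = 24u^3
  d/du(4u^3) = 12u^2
  d/du(-3u^2) = -6u
  d/du(4u) = 4
  d/du(-9) = 0
p'(u) = -5u^4 + 24u^3 + 12u^2 - 6u + 4


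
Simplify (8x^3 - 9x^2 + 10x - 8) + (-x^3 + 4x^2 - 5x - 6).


Align terms by degree and add:
  8x^3 - 9x^2 + 10x - 8
  -x^3 + 4x^2 - 5x - 6
= 7x^3 - 5x^2 + 5x - 14


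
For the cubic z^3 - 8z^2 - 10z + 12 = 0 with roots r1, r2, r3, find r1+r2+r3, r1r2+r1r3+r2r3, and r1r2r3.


Monic cubic z^3+bz^2+cz+d=0: sum=-b, pairwise sum=c, product=-d.
b=-8, c=-10, d=12
r1+r2+r3 = 8
r1r2+r1r3+r2r3 = -10
r1r2r3 = -12


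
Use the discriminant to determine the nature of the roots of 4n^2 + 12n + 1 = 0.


D = b^2 - 4ac = (12)^2 - 4(4)(1) = 144 - 16 = 128
Since D > 0: two distinct irrational roots


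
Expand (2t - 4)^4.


Expand (2t - 4)^4 by repeated multiplication:
  (2t - 4)^2 = 4t^2 - 16t + 16
  (2t - 4)^3 = 8t^3 - 48t^2 + 96t - 64
= 16t^4 - 128t^3 + 384t^2 - 512t + 256


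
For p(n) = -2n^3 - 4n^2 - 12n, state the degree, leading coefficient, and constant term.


Highest power of n is 3, with coefficient -2. Constant term is 0.
Degree = 3, leading coefficient = -2, constant term = 0


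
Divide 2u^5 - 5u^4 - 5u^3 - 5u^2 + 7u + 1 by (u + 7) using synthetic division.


Synthetic division with c = -7. Coefficients: 2, -5, -5, -5, 7, 1
Bring down 2.
  2 * -7 = -14; -14 - 5 = -19
  -19 * -7 = 133; 133 - 5 = 128
  128 * -7 = -896; -896 - 5 = -901
  -901 * -7 = 6307; 6307 + 7 = 6314
  6314 * -7 = -44198; -44198 + 1 = -44197
Quotient: 2u^4 - 19u^3 + 128u^2 - 901u + 6314, Remainder: -44197


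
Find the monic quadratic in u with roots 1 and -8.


p(u) = (u - 1)(u + 8)
Expand: u^2 + 7u - 8


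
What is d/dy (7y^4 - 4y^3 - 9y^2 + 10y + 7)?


Apply the power rule term by term:
  d/dy(7y^4) = 28y^3
  d/dy(-4y^3) = -12y^2
  d/dy(-9y^2) = -18y
  d/dy(10y) = 10
  d/dy(7) = 0
p'(y) = 28y^3 - 12y^2 - 18y + 10


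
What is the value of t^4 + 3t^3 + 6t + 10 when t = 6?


Using direct substitution:
  1 * (6)^4 = 1296
  3 * (6)^3 = 648
  0 * (6)^2 = 0
  6 * (6)^1 = 36
  constant: 10
Sum = 1296 + 648 + 0 + 36 + 10 = 1990


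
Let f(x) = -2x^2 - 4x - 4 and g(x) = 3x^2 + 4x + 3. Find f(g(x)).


Substitute g(x) into f:
f(g(x)) = -2*(3x^2 + 4x + 3)^2 + (-4)*(3x^2 + 4x + 3) + (-4)
(3x^2 + 4x + 3)^2 = 9x^4 + 24x^3 + 34x^2 + 24x + 9
Expand and combine: -18x^4 - 48x^3 - 80x^2 - 64x - 34


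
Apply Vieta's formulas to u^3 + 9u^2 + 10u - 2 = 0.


Monic cubic u^3+bu^2+cu+d=0: sum=-b, pairwise sum=c, product=-d.
b=9, c=10, d=-2
r1+r2+r3 = -9
r1r2+r1r3+r2r3 = 10
r1r2r3 = 2


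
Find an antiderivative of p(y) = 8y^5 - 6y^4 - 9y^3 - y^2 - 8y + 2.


Reverse power rule on each term:
  ∫ 8y^5 dy = (4/3)y^6
  ∫ -6y^4 dy = -(6/5)y^5
  ∫ -9y^3 dy = -(9/4)y^4
  ∫ -y^2 dy = -(1/3)y^3
  ∫ -8y dy = -4y^2
  ∫ 2 dy = 2y
F(y) = (4/3)y^6 - (6/5)y^5 - (9/4)y^4 - (1/3)y^3 - 4y^2 + 2y + C


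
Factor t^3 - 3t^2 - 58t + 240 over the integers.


Try integer roots (divisors of 240). t=5: p(5)=0.
Divide out (t - 5): quotient is t^2 + 2t - 48.
Factor the quadratic: (t - 6)(t + 8)
Result: (t - 5)(t - 6)(t + 8)


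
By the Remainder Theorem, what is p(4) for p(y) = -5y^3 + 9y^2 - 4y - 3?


By the Remainder Theorem, the remainder equals p(4):
  -5*(4)^3 = -320
  9*(4)^2 = 144
  -4*(4)^1 = -16
  constant: -3
Sum: -320 + 144 - 16 - 3 = -195


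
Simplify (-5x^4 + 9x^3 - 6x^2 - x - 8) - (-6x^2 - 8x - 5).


Distribute the minus sign:
  (-5x^4 + 9x^3 - 6x^2 - x - 8)
- (-6x^2 - 8x - 5)
Negate second polynomial: 6x^2 + 8x + 5
Add: -5x^4 + 9x^3 + 7x - 3


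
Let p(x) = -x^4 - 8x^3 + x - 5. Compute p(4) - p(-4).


p(4) = -769
p(-4) = 247
p(4) - p(-4) = -769 - 247 = -1016


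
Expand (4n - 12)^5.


Expand (4n - 12)^5 by repeated multiplication:
  (4n - 12)^2 = 16n^2 - 96n + 144
  (4n - 12)^3 = 64n^3 - 576n^2 + 1728n - 1728
  (4n - 12)^4 = 256n^4 - 3072n^3 + 13824n^2 - 27648n + 20736
= 1024n^5 - 15360n^4 + 92160n^3 - 276480n^2 + 414720n - 248832


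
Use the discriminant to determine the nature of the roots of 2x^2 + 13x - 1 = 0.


D = b^2 - 4ac = (13)^2 - 4(2)(-1) = 169 + 8 = 177
Since D > 0: two distinct irrational roots


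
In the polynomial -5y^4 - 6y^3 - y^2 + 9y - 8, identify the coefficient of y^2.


Read off the coefficient of y^2: -1


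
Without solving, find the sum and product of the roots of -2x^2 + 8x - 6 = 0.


For ax^2+bx+c=0: sum = -b/a, product = c/a.
a=-2, b=8, c=-6
Sum = -(8)/-2 = 4
Product = (-6)/-2 = 3


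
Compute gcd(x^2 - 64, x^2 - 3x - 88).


Factor each:
  x^2 - 64 = (x + 8)(x - 8)
  x^2 - 3x - 88 = (x + 8)(x - 11)
Common monic factor: x + 8


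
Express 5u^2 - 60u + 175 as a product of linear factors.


Roots satisfy r1 + r2 = -b/a = 12 and r1*r2 = c/a = 35.
So r1 = 7, r2 = 5.
5u^2 - 60u + 175 = 5(u - r1)(u - r2) = 5(u - 7)(u - 5)


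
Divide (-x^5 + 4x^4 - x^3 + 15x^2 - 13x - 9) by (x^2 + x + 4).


(-x^5 + 4x^4 - x^3 + 15x^2 - 13x - 9) / (x^2 + x + 4)
Step 1: -x^3 * (x^2 + x + 4) = -x^5 - x^4 - 4x^3; subtract.
Step 2: 5x^2 * (x^2 + x + 4) = 5x^4 + 5x^3 + 20x^2; subtract.
Step 3: -2x * (x^2 + x + 4) = -2x^3 - 2x^2 - 8x; subtract.
Step 4: -3 * (x^2 + x + 4) = -3x^2 - 3x - 12; subtract.
Quotient: -x^3 + 5x^2 - 2x - 3, Remainder: -2x + 3


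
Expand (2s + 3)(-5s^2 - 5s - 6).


Distribute each term of the first polynomial:
  (2s)(-5s^2 - 5s - 6) = -10s^3 - 10s^2 - 12s
  (3)(-5s^2 - 5s - 6) = -15s^2 - 15s - 18
Sum: -10s^3 - 25s^2 - 27s - 18


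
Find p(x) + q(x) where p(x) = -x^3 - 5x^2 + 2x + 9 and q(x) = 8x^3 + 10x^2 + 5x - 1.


Align terms by degree and add:
  -x^3 - 5x^2 + 2x + 9
+ 8x^3 + 10x^2 + 5x - 1
= 7x^3 + 5x^2 + 7x + 8


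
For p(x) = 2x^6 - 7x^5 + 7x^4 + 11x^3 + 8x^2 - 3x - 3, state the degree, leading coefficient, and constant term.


Highest power of x is 6, with coefficient 2. Constant term is -3.
Degree = 6, leading coefficient = 2, constant term = -3


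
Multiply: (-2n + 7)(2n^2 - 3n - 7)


Distribute each term of the first polynomial:
  (-2n)(2n^2 - 3n - 7) = -4n^3 + 6n^2 + 14n
  (7)(2n^2 - 3n - 7) = 14n^2 - 21n - 49
Sum: -4n^3 + 20n^2 - 7n - 49


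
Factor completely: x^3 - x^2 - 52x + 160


Try integer roots (divisors of 160). x=5: p(5)=0.
Divide out (x - 5): quotient is x^2 + 4x - 32.
Factor the quadratic: (x + 8)(x - 4)
Result: (x - 5)(x + 8)(x - 4)


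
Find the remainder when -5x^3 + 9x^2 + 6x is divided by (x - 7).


By the Remainder Theorem, the remainder equals p(7):
  -5*(7)^3 = -1715
  9*(7)^2 = 441
  6*(7)^1 = 42
  constant: 0
Sum: -1715 + 441 + 42 + 0 = -1232


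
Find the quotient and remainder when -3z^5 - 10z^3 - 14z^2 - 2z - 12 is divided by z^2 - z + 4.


(-3z^5 - 10z^3 - 14z^2 - 2z - 12) / (z^2 - z + 4)
Step 1: -3z^3 * (z^2 - z + 4) = -3z^5 + 3z^4 - 12z^3; subtract.
Step 2: -3z^2 * (z^2 - z + 4) = -3z^4 + 3z^3 - 12z^2; subtract.
Step 3: -z * (z^2 - z + 4) = -z^3 + z^2 - 4z; subtract.
Step 4: -3 * (z^2 - z + 4) = -3z^2 + 3z - 12; subtract.
Quotient: -3z^3 - 3z^2 - z - 3, Remainder: -z


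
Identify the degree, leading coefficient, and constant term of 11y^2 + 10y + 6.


Highest power of y is 2, with coefficient 11. Constant term is 6.
Degree = 2, leading coefficient = 11, constant term = 6


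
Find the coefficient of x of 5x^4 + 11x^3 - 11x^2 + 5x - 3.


Read off the coefficient of x: 5


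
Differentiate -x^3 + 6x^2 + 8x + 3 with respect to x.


Apply the power rule term by term:
  d/dx(-x^3) = -3x^2
  d/dx(6x^2) = 12x
  d/dx(8x) = 8
  d/dx(3) = 0
p'(x) = -3x^2 + 12x + 8


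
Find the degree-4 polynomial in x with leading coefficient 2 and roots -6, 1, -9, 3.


p(x) = 2(x + 6)(x - 1)(x + 9)(x - 3)
Expand: 2x^4 + 22x^3 - 6x^2 - 342x + 324


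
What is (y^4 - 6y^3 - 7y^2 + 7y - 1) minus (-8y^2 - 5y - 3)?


Distribute the minus sign:
  (y^4 - 6y^3 - 7y^2 + 7y - 1)
- (-8y^2 - 5y - 3)
Negate second polynomial: 8y^2 + 5y + 3
Add: y^4 - 6y^3 + y^2 + 12y + 2


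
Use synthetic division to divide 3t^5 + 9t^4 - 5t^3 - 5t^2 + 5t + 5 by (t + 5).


Synthetic division with c = -5. Coefficients: 3, 9, -5, -5, 5, 5
Bring down 3.
  3 * -5 = -15; -15 + 9 = -6
  -6 * -5 = 30; 30 - 5 = 25
  25 * -5 = -125; -125 - 5 = -130
  -130 * -5 = 650; 650 + 5 = 655
  655 * -5 = -3275; -3275 + 5 = -3270
Quotient: 3t^4 - 6t^3 + 25t^2 - 130t + 655, Remainder: -3270


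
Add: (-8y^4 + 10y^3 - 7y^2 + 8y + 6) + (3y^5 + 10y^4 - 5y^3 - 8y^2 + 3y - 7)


Align terms by degree and add:
  -8y^4 + 10y^3 - 7y^2 + 8y + 6
+ 3y^5 + 10y^4 - 5y^3 - 8y^2 + 3y - 7
= 3y^5 + 2y^4 + 5y^3 - 15y^2 + 11y - 1


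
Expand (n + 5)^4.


Expand (n + 5)^4 by repeated multiplication:
  (n + 5)^2 = n^2 + 10n + 25
  (n + 5)^3 = n^3 + 15n^2 + 75n + 125
= n^4 + 20n^3 + 150n^2 + 500n + 625


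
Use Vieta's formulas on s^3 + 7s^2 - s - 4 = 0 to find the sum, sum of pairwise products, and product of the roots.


Monic cubic s^3+bs^2+cs+d=0: sum=-b, pairwise sum=c, product=-d.
b=7, c=-1, d=-4
r1+r2+r3 = -7
r1r2+r1r3+r2r3 = -1
r1r2r3 = 4


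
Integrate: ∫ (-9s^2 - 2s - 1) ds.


Reverse power rule on each term:
  ∫ -9s^2 ds = -3s^3
  ∫ -2s ds = -s^2
  ∫ -1 ds = -s
F(s) = -3s^3 - s^2 - s + C


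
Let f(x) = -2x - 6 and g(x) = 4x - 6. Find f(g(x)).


Substitute g(x) into f:
f(g(x)) = -2*(4x - 6) + (-6)
Expand and combine: -8x + 6


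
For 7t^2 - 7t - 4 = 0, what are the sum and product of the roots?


For at^2+bt+c=0: sum = -b/a, product = c/a.
a=7, b=-7, c=-4
Sum = -(-7)/7 = 1
Product = (-4)/7 = -4/7


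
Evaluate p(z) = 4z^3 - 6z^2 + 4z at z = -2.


Using direct substitution:
  4 * (-2)^3 = -32
  -6 * (-2)^2 = -24
  4 * (-2)^1 = -8
  constant: 0
Sum = -32 - 24 - 8 + 0 = -64


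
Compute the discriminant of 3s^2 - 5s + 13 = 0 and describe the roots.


D = b^2 - 4ac = (-5)^2 - 4(3)(13) = 25 - 156 = -131
Since D < 0: two complex conjugate roots (no real roots)


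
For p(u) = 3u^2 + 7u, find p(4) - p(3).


p(4) = 76
p(3) = 48
p(4) - p(3) = 76 - 48 = 28


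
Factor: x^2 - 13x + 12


Roots satisfy r1 + r2 = -b/a = 13 and r1*r2 = c/a = 12.
So r1 = 1, r2 = 12.
x^2 - 13x + 12 = (x - r1)(x - r2) = (x - 1)(x - 12)


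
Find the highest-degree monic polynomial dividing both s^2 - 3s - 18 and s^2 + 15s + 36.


Factor each:
  s^2 - 3s - 18 = (s + 3)(s - 6)
  s^2 + 15s + 36 = (s + 3)(s + 12)
Common monic factor: s + 3


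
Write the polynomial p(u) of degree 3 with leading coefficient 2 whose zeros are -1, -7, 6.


p(u) = 2(u + 1)(u + 7)(u - 6)
Expand: 2u^3 + 4u^2 - 82u - 84


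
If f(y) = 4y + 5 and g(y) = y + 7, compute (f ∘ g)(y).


Substitute g(y) into f:
f(g(y)) = 4*(y + 7) + 5
Expand and combine: 4y + 33


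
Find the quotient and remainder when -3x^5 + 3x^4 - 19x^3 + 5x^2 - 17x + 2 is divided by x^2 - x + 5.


(-3x^5 + 3x^4 - 19x^3 + 5x^2 - 17x + 2) / (x^2 - x + 5)
Step 1: -3x^3 * (x^2 - x + 5) = -3x^5 + 3x^4 - 15x^3; subtract.
Step 2: 0 * (x^2 - x + 5) = 0; subtract.
Step 3: -4x * (x^2 - x + 5) = -4x^3 + 4x^2 - 20x; subtract.
Step 4: 1 * (x^2 - x + 5) = x^2 - x + 5; subtract.
Quotient: -3x^3 - 4x + 1, Remainder: 4x - 3


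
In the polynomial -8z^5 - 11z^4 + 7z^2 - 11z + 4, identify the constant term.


Read off the constant term: 4


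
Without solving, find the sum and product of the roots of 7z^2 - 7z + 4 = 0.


For az^2+bz+c=0: sum = -b/a, product = c/a.
a=7, b=-7, c=4
Sum = -(-7)/7 = 1
Product = (4)/7 = 4/7


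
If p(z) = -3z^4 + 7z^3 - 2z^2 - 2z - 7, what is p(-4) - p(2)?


p(-4) = -1247
p(2) = -11
p(-4) - p(2) = -1247 + 11 = -1236


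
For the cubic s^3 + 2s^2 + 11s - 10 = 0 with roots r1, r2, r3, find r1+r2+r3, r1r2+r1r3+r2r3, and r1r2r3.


Monic cubic s^3+bs^2+cs+d=0: sum=-b, pairwise sum=c, product=-d.
b=2, c=11, d=-10
r1+r2+r3 = -2
r1r2+r1r3+r2r3 = 11
r1r2r3 = 10


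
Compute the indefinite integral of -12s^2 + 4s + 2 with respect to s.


Reverse power rule on each term:
  ∫ -12s^2 ds = -4s^3
  ∫ 4s ds = 2s^2
  ∫ 2 ds = 2s
F(s) = -4s^3 + 2s^2 + 2s + C


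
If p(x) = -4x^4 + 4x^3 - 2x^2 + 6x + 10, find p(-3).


Using direct substitution:
  -4 * (-3)^4 = -324
  4 * (-3)^3 = -108
  -2 * (-3)^2 = -18
  6 * (-3)^1 = -18
  constant: 10
Sum = -324 - 108 - 18 - 18 + 10 = -458


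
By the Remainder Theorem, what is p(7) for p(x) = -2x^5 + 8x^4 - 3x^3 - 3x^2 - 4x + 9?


By the Remainder Theorem, the remainder equals p(7):
  -2*(7)^5 = -33614
  8*(7)^4 = 19208
  -3*(7)^3 = -1029
  -3*(7)^2 = -147
  -4*(7)^1 = -28
  constant: 9
Sum: -33614 + 19208 - 1029 - 147 - 28 + 9 = -15601


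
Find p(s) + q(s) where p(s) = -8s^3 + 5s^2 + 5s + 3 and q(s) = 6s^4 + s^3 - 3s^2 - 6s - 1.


Align terms by degree and add:
  -8s^3 + 5s^2 + 5s + 3
+ 6s^4 + s^3 - 3s^2 - 6s - 1
= 6s^4 - 7s^3 + 2s^2 - s + 2


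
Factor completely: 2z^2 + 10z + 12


Roots satisfy r1 + r2 = -b/a = -5 and r1*r2 = c/a = 6.
So r1 = -3, r2 = -2.
2z^2 + 10z + 12 = 2(z - r1)(z - r2) = 2(z + 3)(z + 2)


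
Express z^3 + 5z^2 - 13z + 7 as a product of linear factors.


Try integer roots (divisors of 7). z=1: p(1)=0.
Divide out (z - 1): quotient is z^2 + 6z - 7.
Factor the quadratic: (z - 1)(z + 7)
Result: (z - 1)(z - 1)(z + 7)


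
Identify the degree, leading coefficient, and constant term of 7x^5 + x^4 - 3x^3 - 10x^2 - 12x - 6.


Highest power of x is 5, with coefficient 7. Constant term is -6.
Degree = 5, leading coefficient = 7, constant term = -6


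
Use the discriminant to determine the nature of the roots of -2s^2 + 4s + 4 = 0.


D = b^2 - 4ac = (4)^2 - 4(-2)(4) = 16 + 32 = 48
Since D > 0: two distinct irrational roots


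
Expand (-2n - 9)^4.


Expand (-2n - 9)^4 by repeated multiplication:
  (-2n - 9)^2 = 4n^2 + 36n + 81
  (-2n - 9)^3 = -8n^3 - 108n^2 - 486n - 729
= 16n^4 + 288n^3 + 1944n^2 + 5832n + 6561


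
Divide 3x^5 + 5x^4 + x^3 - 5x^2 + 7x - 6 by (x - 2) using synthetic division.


Synthetic division with c = 2. Coefficients: 3, 5, 1, -5, 7, -6
Bring down 3.
  3 * 2 = 6; 6 + 5 = 11
  11 * 2 = 22; 22 + 1 = 23
  23 * 2 = 46; 46 - 5 = 41
  41 * 2 = 82; 82 + 7 = 89
  89 * 2 = 178; 178 - 6 = 172
Quotient: 3x^4 + 11x^3 + 23x^2 + 41x + 89, Remainder: 172


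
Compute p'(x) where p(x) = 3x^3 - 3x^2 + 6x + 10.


Apply the power rule term by term:
  d/dx(3x^3) = 9x^2
  d/dx(-3x^2) = -6x
  d/dx(6x) = 6
  d/dx(10) = 0
p'(x) = 9x^2 - 6x + 6


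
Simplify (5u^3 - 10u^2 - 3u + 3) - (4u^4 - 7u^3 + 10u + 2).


Distribute the minus sign:
  (5u^3 - 10u^2 - 3u + 3)
- (4u^4 - 7u^3 + 10u + 2)
Negate second polynomial: -4u^4 + 7u^3 - 10u - 2
Add: -4u^4 + 12u^3 - 10u^2 - 13u + 1


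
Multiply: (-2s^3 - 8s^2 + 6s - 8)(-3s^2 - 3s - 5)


Distribute each term of the first polynomial:
  (-2s^3)(-3s^2 - 3s - 5) = 6s^5 + 6s^4 + 10s^3
  (-8s^2)(-3s^2 - 3s - 5) = 24s^4 + 24s^3 + 40s^2
  (6s)(-3s^2 - 3s - 5) = -18s^3 - 18s^2 - 30s
  (-8)(-3s^2 - 3s - 5) = 24s^2 + 24s + 40
Sum: 6s^5 + 30s^4 + 16s^3 + 46s^2 - 6s + 40


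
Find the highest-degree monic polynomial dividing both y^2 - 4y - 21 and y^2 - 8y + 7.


Factor each:
  y^2 - 4y - 21 = (y - 7)(y + 3)
  y^2 - 8y + 7 = (y - 7)(y - 1)
Common monic factor: y - 7


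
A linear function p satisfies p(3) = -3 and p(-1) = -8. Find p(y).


p(y) = my + b. Using p(3)=-3, p(-1)=-8:
m = (-3 + 8)/(3 + 1) = 5/4 = 5/4
b = -3 - m*(3) = -3 - 15/4 = -27/4
p(y) = (5/4)y - (27/4)


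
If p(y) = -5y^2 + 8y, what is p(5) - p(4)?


p(5) = -85
p(4) = -48
p(5) - p(4) = -85 + 48 = -37


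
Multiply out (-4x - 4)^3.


Expand (-4x - 4)^3 by repeated multiplication:
  (-4x - 4)^2 = 16x^2 + 32x + 16
= -64x^3 - 192x^2 - 192x - 64


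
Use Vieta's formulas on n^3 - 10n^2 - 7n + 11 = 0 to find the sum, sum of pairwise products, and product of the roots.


Monic cubic n^3+bn^2+cn+d=0: sum=-b, pairwise sum=c, product=-d.
b=-10, c=-7, d=11
r1+r2+r3 = 10
r1r2+r1r3+r2r3 = -7
r1r2r3 = -11


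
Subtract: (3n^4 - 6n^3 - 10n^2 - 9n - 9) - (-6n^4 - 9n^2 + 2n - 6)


Distribute the minus sign:
  (3n^4 - 6n^3 - 10n^2 - 9n - 9)
- (-6n^4 - 9n^2 + 2n - 6)
Negate second polynomial: 6n^4 + 9n^2 - 2n + 6
Add: 9n^4 - 6n^3 - n^2 - 11n - 3


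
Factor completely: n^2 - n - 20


Roots satisfy r1 + r2 = -b/a = 1 and r1*r2 = c/a = -20.
So r1 = -4, r2 = 5.
n^2 - n - 20 = (n - r1)(n - r2) = (n + 4)(n - 5)


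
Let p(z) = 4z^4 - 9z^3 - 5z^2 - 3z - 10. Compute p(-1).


Using direct substitution:
  4 * (-1)^4 = 4
  -9 * (-1)^3 = 9
  -5 * (-1)^2 = -5
  -3 * (-1)^1 = 3
  constant: -10
Sum = 4 + 9 - 5 + 3 - 10 = 1


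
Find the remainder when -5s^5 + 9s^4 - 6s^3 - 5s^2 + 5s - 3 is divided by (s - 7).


By the Remainder Theorem, the remainder equals p(7):
  -5*(7)^5 = -84035
  9*(7)^4 = 21609
  -6*(7)^3 = -2058
  -5*(7)^2 = -245
  5*(7)^1 = 35
  constant: -3
Sum: -84035 + 21609 - 2058 - 245 + 35 - 3 = -64697


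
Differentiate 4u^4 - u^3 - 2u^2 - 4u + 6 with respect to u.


Apply the power rule term by term:
  d/du(4u^4) = 16u^3
  d/du(-u^3) = -3u^2
  d/du(-2u^2) = -4u
  d/du(-4u) = -4
  d/du(6) = 0
p'(u) = 16u^3 - 3u^2 - 4u - 4


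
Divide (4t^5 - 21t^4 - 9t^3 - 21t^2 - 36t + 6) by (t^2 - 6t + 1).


(4t^5 - 21t^4 - 9t^3 - 21t^2 - 36t + 6) / (t^2 - 6t + 1)
Step 1: 4t^3 * (t^2 - 6t + 1) = 4t^5 - 24t^4 + 4t^3; subtract.
Step 2: 3t^2 * (t^2 - 6t + 1) = 3t^4 - 18t^3 + 3t^2; subtract.
Step 3: 5t * (t^2 - 6t + 1) = 5t^3 - 30t^2 + 5t; subtract.
Step 4: 6 * (t^2 - 6t + 1) = 6t^2 - 36t + 6; subtract.
Quotient: 4t^3 + 3t^2 + 5t + 6, Remainder: -5t


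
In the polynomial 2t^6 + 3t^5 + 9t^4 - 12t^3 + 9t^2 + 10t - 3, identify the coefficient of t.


Read off the coefficient of t: 10


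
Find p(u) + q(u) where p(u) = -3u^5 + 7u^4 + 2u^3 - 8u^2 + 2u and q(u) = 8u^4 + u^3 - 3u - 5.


Align terms by degree and add:
  -3u^5 + 7u^4 + 2u^3 - 8u^2 + 2u
+ 8u^4 + u^3 - 3u - 5
= -3u^5 + 15u^4 + 3u^3 - 8u^2 - u - 5


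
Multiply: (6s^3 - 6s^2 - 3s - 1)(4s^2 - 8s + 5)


Distribute each term of the first polynomial:
  (6s^3)(4s^2 - 8s + 5) = 24s^5 - 48s^4 + 30s^3
  (-6s^2)(4s^2 - 8s + 5) = -24s^4 + 48s^3 - 30s^2
  (-3s)(4s^2 - 8s + 5) = -12s^3 + 24s^2 - 15s
  (-1)(4s^2 - 8s + 5) = -4s^2 + 8s - 5
Sum: 24s^5 - 72s^4 + 66s^3 - 10s^2 - 7s - 5


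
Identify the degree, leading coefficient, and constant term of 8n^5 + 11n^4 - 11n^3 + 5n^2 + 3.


Highest power of n is 5, with coefficient 8. Constant term is 3.
Degree = 5, leading coefficient = 8, constant term = 3


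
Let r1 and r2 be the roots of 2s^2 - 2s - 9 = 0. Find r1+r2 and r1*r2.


For as^2+bs+c=0: sum = -b/a, product = c/a.
a=2, b=-2, c=-9
Sum = -(-2)/2 = 1
Product = (-9)/2 = -9/2


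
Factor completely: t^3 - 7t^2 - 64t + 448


Try integer roots (divisors of 448). t=8: p(8)=0.
Divide out (t - 8): quotient is t^2 + t - 56.
Factor the quadratic: (t + 8)(t - 7)
Result: (t - 8)(t + 8)(t - 7)


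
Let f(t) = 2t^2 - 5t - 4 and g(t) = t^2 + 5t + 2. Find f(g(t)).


Substitute g(t) into f:
f(g(t)) = 2*(t^2 + 5t + 2)^2 + (-5)*(t^2 + 5t + 2) + (-4)
(t^2 + 5t + 2)^2 = t^4 + 10t^3 + 29t^2 + 20t + 4
Expand and combine: 2t^4 + 20t^3 + 53t^2 + 15t - 6


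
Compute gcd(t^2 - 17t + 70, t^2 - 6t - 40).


Factor each:
  t^2 - 17t + 70 = (t - 10)(t - 7)
  t^2 - 6t - 40 = (t - 10)(t + 4)
Common monic factor: t - 10


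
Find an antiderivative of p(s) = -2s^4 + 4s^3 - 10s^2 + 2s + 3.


Reverse power rule on each term:
  ∫ -2s^4 ds = -(2/5)s^5
  ∫ 4s^3 ds = s^4
  ∫ -10s^2 ds = -(10/3)s^3
  ∫ 2s ds = s^2
  ∫ 3 ds = 3s
F(s) = -(2/5)s^5 + s^4 - (10/3)s^3 + s^2 + 3s + C


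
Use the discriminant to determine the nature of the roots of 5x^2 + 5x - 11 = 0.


D = b^2 - 4ac = (5)^2 - 4(5)(-11) = 25 + 220 = 245
Since D > 0: two distinct irrational roots


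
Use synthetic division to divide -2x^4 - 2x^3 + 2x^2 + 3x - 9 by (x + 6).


Synthetic division with c = -6. Coefficients: -2, -2, 2, 3, -9
Bring down -2.
  -2 * -6 = 12; 12 - 2 = 10
  10 * -6 = -60; -60 + 2 = -58
  -58 * -6 = 348; 348 + 3 = 351
  351 * -6 = -2106; -2106 - 9 = -2115
Quotient: -2x^3 + 10x^2 - 58x + 351, Remainder: -2115


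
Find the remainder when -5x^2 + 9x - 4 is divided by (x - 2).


By the Remainder Theorem, the remainder equals p(2):
  -5*(2)^2 = -20
  9*(2)^1 = 18
  constant: -4
Sum: -20 + 18 - 4 = -6


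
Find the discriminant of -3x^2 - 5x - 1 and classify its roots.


D = b^2 - 4ac = (-5)^2 - 4(-3)(-1) = 25 - 12 = 13
Since D > 0: two distinct irrational roots


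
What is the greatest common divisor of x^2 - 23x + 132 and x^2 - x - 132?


Factor each:
  x^2 - 23x + 132 = (x - 12)(x - 11)
  x^2 - x - 132 = (x - 12)(x + 11)
Common monic factor: x - 12


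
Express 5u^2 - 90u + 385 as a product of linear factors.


Roots satisfy r1 + r2 = -b/a = 18 and r1*r2 = c/a = 77.
So r1 = 11, r2 = 7.
5u^2 - 90u + 385 = 5(u - r1)(u - r2) = 5(u - 11)(u - 7)


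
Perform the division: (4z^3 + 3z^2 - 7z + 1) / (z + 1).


(4z^3 + 3z^2 - 7z + 1) / (z + 1)
Step 1: 4z^2 * (z + 1) = 4z^3 + 4z^2; subtract.
Step 2: -z * (z + 1) = -z^2 - z; subtract.
Step 3: -6 * (z + 1) = -6z - 6; subtract.
Quotient: 4z^2 - z - 6, Remainder: 7


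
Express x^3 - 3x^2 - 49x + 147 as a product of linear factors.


Try integer roots (divisors of 147). x=3: p(3)=0.
Divide out (x - 3): quotient is x^2 - 49.
Factor the quadratic: (x - 7)(x + 7)
Result: (x - 3)(x - 7)(x + 7)


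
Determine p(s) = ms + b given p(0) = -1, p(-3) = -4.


p(s) = ms + b. Using p(0)=-1, p(-3)=-4:
m = (-1 + 4)/(0 + 3) = 3/3 = 1
b = -1 - m*(0) = -1 = -1
p(s) = s - 1


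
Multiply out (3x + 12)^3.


Expand (3x + 12)^3 by repeated multiplication:
  (3x + 12)^2 = 9x^2 + 72x + 144
= 27x^3 + 324x^2 + 1296x + 1728


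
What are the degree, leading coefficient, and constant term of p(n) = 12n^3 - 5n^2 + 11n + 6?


Highest power of n is 3, with coefficient 12. Constant term is 6.
Degree = 3, leading coefficient = 12, constant term = 6


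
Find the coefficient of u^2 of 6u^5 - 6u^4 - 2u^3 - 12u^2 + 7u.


Read off the coefficient of u^2: -12


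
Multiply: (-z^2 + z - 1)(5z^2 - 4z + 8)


Distribute each term of the first polynomial:
  (-z^2)(5z^2 - 4z + 8) = -5z^4 + 4z^3 - 8z^2
  (z)(5z^2 - 4z + 8) = 5z^3 - 4z^2 + 8z
  (-1)(5z^2 - 4z + 8) = -5z^2 + 4z - 8
Sum: -5z^4 + 9z^3 - 17z^2 + 12z - 8


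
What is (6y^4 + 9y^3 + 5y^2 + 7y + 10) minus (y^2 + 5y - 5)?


Distribute the minus sign:
  (6y^4 + 9y^3 + 5y^2 + 7y + 10)
- (y^2 + 5y - 5)
Negate second polynomial: -y^2 - 5y + 5
Add: 6y^4 + 9y^3 + 4y^2 + 2y + 15


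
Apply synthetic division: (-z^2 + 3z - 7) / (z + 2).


Synthetic division with c = -2. Coefficients: -1, 3, -7
Bring down -1.
  -1 * -2 = 2; 2 + 3 = 5
  5 * -2 = -10; -10 - 7 = -17
Quotient: -z + 5, Remainder: -17


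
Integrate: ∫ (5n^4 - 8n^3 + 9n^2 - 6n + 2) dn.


Reverse power rule on each term:
  ∫ 5n^4 dn = n^5
  ∫ -8n^3 dn = -2n^4
  ∫ 9n^2 dn = 3n^3
  ∫ -6n dn = -3n^2
  ∫ 2 dn = 2n
F(n) = n^5 - 2n^4 + 3n^3 - 3n^2 + 2n + C


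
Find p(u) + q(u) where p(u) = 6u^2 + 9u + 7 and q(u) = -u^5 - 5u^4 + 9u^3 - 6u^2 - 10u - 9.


Align terms by degree and add:
  6u^2 + 9u + 7
  -u^5 - 5u^4 + 9u^3 - 6u^2 - 10u - 9
= -u^5 - 5u^4 + 9u^3 - u - 2


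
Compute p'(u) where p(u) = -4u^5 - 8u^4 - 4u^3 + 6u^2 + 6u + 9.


Apply the power rule term by term:
  d/du(-4u^5) = -20u^4
  d/du(-8u^4) = -32u^3
  d/du(-4u^3) = -12u^2
  d/du(6u^2) = 12u
  d/du(6u) = 6
  d/du(9) = 0
p'(u) = -20u^4 - 32u^3 - 12u^2 + 12u + 6


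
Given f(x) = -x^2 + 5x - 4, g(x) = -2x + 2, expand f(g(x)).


Substitute g(x) into f:
f(g(x)) = -1*(-2x + 2)^2 + 5*(-2x + 2) + (-4)
(-2x + 2)^2 = 4x^2 - 8x + 4
Expand and combine: -4x^2 - 2x + 2


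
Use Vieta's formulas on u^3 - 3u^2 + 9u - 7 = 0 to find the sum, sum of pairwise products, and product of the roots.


Monic cubic u^3+bu^2+cu+d=0: sum=-b, pairwise sum=c, product=-d.
b=-3, c=9, d=-7
r1+r2+r3 = 3
r1r2+r1r3+r2r3 = 9
r1r2r3 = 7


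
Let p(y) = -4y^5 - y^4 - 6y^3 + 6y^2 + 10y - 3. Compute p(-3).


Using direct substitution:
  -4 * (-3)^5 = 972
  -1 * (-3)^4 = -81
  -6 * (-3)^3 = 162
  6 * (-3)^2 = 54
  10 * (-3)^1 = -30
  constant: -3
Sum = 972 - 81 + 162 + 54 - 30 - 3 = 1074


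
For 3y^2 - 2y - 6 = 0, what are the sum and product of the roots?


For ay^2+by+c=0: sum = -b/a, product = c/a.
a=3, b=-2, c=-6
Sum = -(-2)/3 = 2/3
Product = (-6)/3 = -2


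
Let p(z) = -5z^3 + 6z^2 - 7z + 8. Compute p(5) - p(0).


p(5) = -502
p(0) = 8
p(5) - p(0) = -502 - 8 = -510


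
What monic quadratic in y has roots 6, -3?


p(y) = (y - 6)(y + 3)
Expand: y^2 - 3y - 18


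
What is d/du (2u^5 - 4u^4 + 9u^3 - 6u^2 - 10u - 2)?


Apply the power rule term by term:
  d/du(2u^5) = 10u^4
  d/du(-4u^4) = -16u^3
  d/du(9u^3) = 27u^2
  d/du(-6u^2) = -12u
  d/du(-10u) = -10
  d/du(-2) = 0
p'(u) = 10u^4 - 16u^3 + 27u^2 - 12u - 10


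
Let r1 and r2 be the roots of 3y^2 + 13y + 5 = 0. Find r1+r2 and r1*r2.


For ay^2+by+c=0: sum = -b/a, product = c/a.
a=3, b=13, c=5
Sum = -(13)/3 = -13/3
Product = (5)/3 = 5/3


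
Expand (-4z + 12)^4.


Expand (-4z + 12)^4 by repeated multiplication:
  (-4z + 12)^2 = 16z^2 - 96z + 144
  (-4z + 12)^3 = -64z^3 + 576z^2 - 1728z + 1728
= 256z^4 - 3072z^3 + 13824z^2 - 27648z + 20736


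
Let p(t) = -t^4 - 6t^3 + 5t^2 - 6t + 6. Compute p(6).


Using direct substitution:
  -1 * (6)^4 = -1296
  -6 * (6)^3 = -1296
  5 * (6)^2 = 180
  -6 * (6)^1 = -36
  constant: 6
Sum = -1296 - 1296 + 180 - 36 + 6 = -2442


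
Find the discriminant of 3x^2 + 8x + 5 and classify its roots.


D = b^2 - 4ac = (8)^2 - 4(3)(5) = 64 - 60 = 4
Since D > 0: two distinct rational roots


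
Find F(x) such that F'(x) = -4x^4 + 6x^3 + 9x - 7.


Reverse power rule on each term:
  ∫ -4x^4 dx = -(4/5)x^5
  ∫ 6x^3 dx = (3/2)x^4
  ∫ 9x dx = (9/2)x^2
  ∫ -7 dx = -7x
F(x) = -(4/5)x^5 + (3/2)x^4 + (9/2)x^2 - 7x + C


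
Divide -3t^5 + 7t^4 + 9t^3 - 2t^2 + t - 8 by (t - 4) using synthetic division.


Synthetic division with c = 4. Coefficients: -3, 7, 9, -2, 1, -8
Bring down -3.
  -3 * 4 = -12; -12 + 7 = -5
  -5 * 4 = -20; -20 + 9 = -11
  -11 * 4 = -44; -44 - 2 = -46
  -46 * 4 = -184; -184 + 1 = -183
  -183 * 4 = -732; -732 - 8 = -740
Quotient: -3t^4 - 5t^3 - 11t^2 - 46t - 183, Remainder: -740


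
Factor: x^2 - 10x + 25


Roots satisfy r1 + r2 = -b/a = 10 and r1*r2 = c/a = 25.
So r1 = 5, r2 = 5.
x^2 - 10x + 25 = (x - r1)(x - r2) = (x - 5)(x - 5)


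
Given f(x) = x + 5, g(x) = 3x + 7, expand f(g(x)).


Substitute g(x) into f:
f(g(x)) = 1*(3x + 7) + 5
Expand and combine: 3x + 12


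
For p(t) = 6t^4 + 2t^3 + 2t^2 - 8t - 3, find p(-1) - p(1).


p(-1) = 11
p(1) = -1
p(-1) - p(1) = 11 + 1 = 12


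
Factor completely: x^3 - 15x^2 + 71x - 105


Try integer roots (divisors of -105). x=7: p(7)=0.
Divide out (x - 7): quotient is x^2 - 8x + 15.
Factor the quadratic: (x - 5)(x - 3)
Result: (x - 7)(x - 5)(x - 3)


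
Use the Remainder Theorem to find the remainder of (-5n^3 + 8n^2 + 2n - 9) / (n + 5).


By the Remainder Theorem, the remainder equals p(-5):
  -5*(-5)^3 = 625
  8*(-5)^2 = 200
  2*(-5)^1 = -10
  constant: -9
Sum: 625 + 200 - 10 - 9 = 806


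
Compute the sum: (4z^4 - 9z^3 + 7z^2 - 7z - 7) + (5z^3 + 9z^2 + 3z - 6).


Align terms by degree and add:
  4z^4 - 9z^3 + 7z^2 - 7z - 7
+ 5z^3 + 9z^2 + 3z - 6
= 4z^4 - 4z^3 + 16z^2 - 4z - 13


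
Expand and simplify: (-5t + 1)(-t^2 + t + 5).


Distribute each term of the first polynomial:
  (-5t)(-t^2 + t + 5) = 5t^3 - 5t^2 - 25t
  (1)(-t^2 + t + 5) = -t^2 + t + 5
Sum: 5t^3 - 6t^2 - 24t + 5


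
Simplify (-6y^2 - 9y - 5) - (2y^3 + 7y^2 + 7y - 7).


Distribute the minus sign:
  (-6y^2 - 9y - 5)
- (2y^3 + 7y^2 + 7y - 7)
Negate second polynomial: -2y^3 - 7y^2 - 7y + 7
Add: -2y^3 - 13y^2 - 16y + 2


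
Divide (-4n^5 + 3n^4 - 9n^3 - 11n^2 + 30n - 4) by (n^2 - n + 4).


(-4n^5 + 3n^4 - 9n^3 - 11n^2 + 30n - 4) / (n^2 - n + 4)
Step 1: -4n^3 * (n^2 - n + 4) = -4n^5 + 4n^4 - 16n^3; subtract.
Step 2: -n^2 * (n^2 - n + 4) = -n^4 + n^3 - 4n^2; subtract.
Step 3: 6n * (n^2 - n + 4) = 6n^3 - 6n^2 + 24n; subtract.
Step 4: -1 * (n^2 - n + 4) = -n^2 + n - 4; subtract.
Quotient: -4n^3 - n^2 + 6n - 1, Remainder: 5n


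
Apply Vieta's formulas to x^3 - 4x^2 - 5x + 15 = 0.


Monic cubic x^3+bx^2+cx+d=0: sum=-b, pairwise sum=c, product=-d.
b=-4, c=-5, d=15
r1+r2+r3 = 4
r1r2+r1r3+r2r3 = -5
r1r2r3 = -15


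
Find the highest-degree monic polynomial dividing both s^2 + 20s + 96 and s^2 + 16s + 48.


Factor each:
  s^2 + 20s + 96 = (s + 12)(s + 8)
  s^2 + 16s + 48 = (s + 12)(s + 4)
Common monic factor: s + 12


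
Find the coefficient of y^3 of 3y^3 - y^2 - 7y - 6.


Read off the coefficient of y^3: 3


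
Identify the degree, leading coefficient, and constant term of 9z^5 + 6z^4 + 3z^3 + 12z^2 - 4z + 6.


Highest power of z is 5, with coefficient 9. Constant term is 6.
Degree = 5, leading coefficient = 9, constant term = 6


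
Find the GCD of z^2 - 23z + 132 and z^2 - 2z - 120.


Factor each:
  z^2 - 23z + 132 = (z - 12)(z - 11)
  z^2 - 2z - 120 = (z - 12)(z + 10)
Common monic factor: z - 12


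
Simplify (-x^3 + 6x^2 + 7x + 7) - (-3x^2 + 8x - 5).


Distribute the minus sign:
  (-x^3 + 6x^2 + 7x + 7)
- (-3x^2 + 8x - 5)
Negate second polynomial: 3x^2 - 8x + 5
Add: -x^3 + 9x^2 - x + 12


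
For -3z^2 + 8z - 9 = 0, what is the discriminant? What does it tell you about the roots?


D = b^2 - 4ac = (8)^2 - 4(-3)(-9) = 64 - 108 = -44
Since D < 0: two complex conjugate roots (no real roots)


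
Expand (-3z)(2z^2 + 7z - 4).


Distribute each term of the first polynomial:
  (-3z)(2z^2 + 7z - 4) = -6z^3 - 21z^2 + 12z
Sum: -6z^3 - 21z^2 + 12z


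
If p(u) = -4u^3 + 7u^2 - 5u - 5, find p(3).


Using direct substitution:
  -4 * (3)^3 = -108
  7 * (3)^2 = 63
  -5 * (3)^1 = -15
  constant: -5
Sum = -108 + 63 - 15 - 5 = -65


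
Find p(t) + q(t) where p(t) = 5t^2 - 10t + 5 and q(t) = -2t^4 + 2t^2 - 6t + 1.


Align terms by degree and add:
  5t^2 - 10t + 5
  -2t^4 + 2t^2 - 6t + 1
= -2t^4 + 7t^2 - 16t + 6


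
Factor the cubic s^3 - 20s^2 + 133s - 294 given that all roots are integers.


Try integer roots (divisors of -294). s=7: p(7)=0.
Divide out (s - 7): quotient is s^2 - 13s + 42.
Factor the quadratic: (s - 6)(s - 7)
Result: (s - 7)(s - 6)(s - 7)


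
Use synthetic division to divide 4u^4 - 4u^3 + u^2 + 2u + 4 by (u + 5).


Synthetic division with c = -5. Coefficients: 4, -4, 1, 2, 4
Bring down 4.
  4 * -5 = -20; -20 - 4 = -24
  -24 * -5 = 120; 120 + 1 = 121
  121 * -5 = -605; -605 + 2 = -603
  -603 * -5 = 3015; 3015 + 4 = 3019
Quotient: 4u^3 - 24u^2 + 121u - 603, Remainder: 3019


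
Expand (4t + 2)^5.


Expand (4t + 2)^5 by repeated multiplication:
  (4t + 2)^2 = 16t^2 + 16t + 4
  (4t + 2)^3 = 64t^3 + 96t^2 + 48t + 8
  (4t + 2)^4 = 256t^4 + 512t^3 + 384t^2 + 128t + 16
= 1024t^5 + 2560t^4 + 2560t^3 + 1280t^2 + 320t + 32


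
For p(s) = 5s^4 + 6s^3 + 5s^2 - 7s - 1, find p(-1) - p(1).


p(-1) = 10
p(1) = 8
p(-1) - p(1) = 10 - 8 = 2


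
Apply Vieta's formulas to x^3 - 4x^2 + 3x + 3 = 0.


Monic cubic x^3+bx^2+cx+d=0: sum=-b, pairwise sum=c, product=-d.
b=-4, c=3, d=3
r1+r2+r3 = 4
r1r2+r1r3+r2r3 = 3
r1r2r3 = -3


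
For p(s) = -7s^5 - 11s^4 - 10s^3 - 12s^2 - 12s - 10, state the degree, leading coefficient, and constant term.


Highest power of s is 5, with coefficient -7. Constant term is -10.
Degree = 5, leading coefficient = -7, constant term = -10


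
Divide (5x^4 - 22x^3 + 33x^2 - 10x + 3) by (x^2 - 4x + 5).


(5x^4 - 22x^3 + 33x^2 - 10x + 3) / (x^2 - 4x + 5)
Step 1: 5x^2 * (x^2 - 4x + 5) = 5x^4 - 20x^3 + 25x^2; subtract.
Step 2: -2x * (x^2 - 4x + 5) = -2x^3 + 8x^2 - 10x; subtract.
Step 3: 0 * (x^2 - 4x + 5) = 0; subtract.
Quotient: 5x^2 - 2x, Remainder: 3


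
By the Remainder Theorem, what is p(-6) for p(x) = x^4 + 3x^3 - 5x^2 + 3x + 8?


By the Remainder Theorem, the remainder equals p(-6):
  1*(-6)^4 = 1296
  3*(-6)^3 = -648
  -5*(-6)^2 = -180
  3*(-6)^1 = -18
  constant: 8
Sum: 1296 - 648 - 180 - 18 + 8 = 458


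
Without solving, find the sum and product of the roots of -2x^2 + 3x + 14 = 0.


For ax^2+bx+c=0: sum = -b/a, product = c/a.
a=-2, b=3, c=14
Sum = -(3)/-2 = 3/2
Product = (14)/-2 = -7


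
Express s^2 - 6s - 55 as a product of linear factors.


Roots satisfy r1 + r2 = -b/a = 6 and r1*r2 = c/a = -55.
So r1 = -5, r2 = 11.
s^2 - 6s - 55 = (s - r1)(s - r2) = (s + 5)(s - 11)


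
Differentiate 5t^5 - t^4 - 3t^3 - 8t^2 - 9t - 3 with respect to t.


Apply the power rule term by term:
  d/dt(5t^5) = 25t^4
  d/dt(-t^4) = -4t^3
  d/dt(-3t^3) = -9t^2
  d/dt(-8t^2) = -16t
  d/dt(-9t) = -9
  d/dt(-3) = 0
p'(t) = 25t^4 - 4t^3 - 9t^2 - 16t - 9


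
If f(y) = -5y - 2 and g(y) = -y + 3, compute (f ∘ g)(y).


Substitute g(y) into f:
f(g(y)) = -5*(-y + 3) + (-2)
Expand and combine: 5y - 17


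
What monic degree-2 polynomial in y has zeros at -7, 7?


p(y) = (y + 7)(y - 7)
Expand: y^2 - 49


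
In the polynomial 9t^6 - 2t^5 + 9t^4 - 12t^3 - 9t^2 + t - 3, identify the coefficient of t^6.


Read off the coefficient of t^6: 9


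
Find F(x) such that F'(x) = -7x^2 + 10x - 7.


Reverse power rule on each term:
  ∫ -7x^2 dx = -(7/3)x^3
  ∫ 10x dx = 5x^2
  ∫ -7 dx = -7x
F(x) = -(7/3)x^3 + 5x^2 - 7x + C


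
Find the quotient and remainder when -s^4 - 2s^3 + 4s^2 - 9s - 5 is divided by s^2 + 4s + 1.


(-s^4 - 2s^3 + 4s^2 - 9s - 5) / (s^2 + 4s + 1)
Step 1: -s^2 * (s^2 + 4s + 1) = -s^4 - 4s^3 - s^2; subtract.
Step 2: 2s * (s^2 + 4s + 1) = 2s^3 + 8s^2 + 2s; subtract.
Step 3: -3 * (s^2 + 4s + 1) = -3s^2 - 12s - 3; subtract.
Quotient: -s^2 + 2s - 3, Remainder: s - 2


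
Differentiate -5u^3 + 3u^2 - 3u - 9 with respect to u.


Apply the power rule term by term:
  d/du(-5u^3) = -15u^2
  d/du(3u^2) = 6u
  d/du(-3u) = -3
  d/du(-9) = 0
p'(u) = -15u^2 + 6u - 3


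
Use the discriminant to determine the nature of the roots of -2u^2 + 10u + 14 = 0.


D = b^2 - 4ac = (10)^2 - 4(-2)(14) = 100 + 112 = 212
Since D > 0: two distinct irrational roots
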